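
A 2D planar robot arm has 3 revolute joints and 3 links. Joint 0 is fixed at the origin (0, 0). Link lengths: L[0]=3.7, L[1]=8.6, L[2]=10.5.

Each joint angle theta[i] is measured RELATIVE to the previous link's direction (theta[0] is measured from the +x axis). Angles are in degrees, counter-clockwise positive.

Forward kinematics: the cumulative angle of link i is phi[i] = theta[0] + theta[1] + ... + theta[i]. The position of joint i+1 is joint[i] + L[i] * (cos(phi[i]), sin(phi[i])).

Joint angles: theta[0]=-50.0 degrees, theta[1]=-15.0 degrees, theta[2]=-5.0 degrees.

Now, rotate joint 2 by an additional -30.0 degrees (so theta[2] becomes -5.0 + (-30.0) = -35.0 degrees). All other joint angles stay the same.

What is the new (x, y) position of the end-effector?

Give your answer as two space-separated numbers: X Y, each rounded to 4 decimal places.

Answer: 4.1895 -20.9691

Derivation:
joint[0] = (0.0000, 0.0000)  (base)
link 0: phi[0] = -50 = -50 deg
  cos(-50 deg) = 0.6428, sin(-50 deg) = -0.7660
  joint[1] = (0.0000, 0.0000) + 3.7 * (0.6428, -0.7660) = (0.0000 + 2.3783, 0.0000 + -2.8344) = (2.3783, -2.8344)
link 1: phi[1] = -50 + -15 = -65 deg
  cos(-65 deg) = 0.4226, sin(-65 deg) = -0.9063
  joint[2] = (2.3783, -2.8344) + 8.6 * (0.4226, -0.9063) = (2.3783 + 3.6345, -2.8344 + -7.7942) = (6.0128, -10.6286)
link 2: phi[2] = -50 + -15 + -35 = -100 deg
  cos(-100 deg) = -0.1736, sin(-100 deg) = -0.9848
  joint[3] = (6.0128, -10.6286) + 10.5 * (-0.1736, -0.9848) = (6.0128 + -1.8233, -10.6286 + -10.3405) = (4.1895, -20.9691)
End effector: (4.1895, -20.9691)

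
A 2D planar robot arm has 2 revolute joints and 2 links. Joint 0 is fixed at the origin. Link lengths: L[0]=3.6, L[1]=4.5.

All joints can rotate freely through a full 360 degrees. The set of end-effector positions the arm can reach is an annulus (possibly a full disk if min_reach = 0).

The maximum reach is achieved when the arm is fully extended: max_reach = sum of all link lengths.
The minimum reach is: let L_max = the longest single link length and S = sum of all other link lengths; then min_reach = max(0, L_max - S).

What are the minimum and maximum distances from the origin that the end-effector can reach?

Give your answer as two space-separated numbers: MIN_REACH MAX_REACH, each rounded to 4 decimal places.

Link lengths: [3.6, 4.5]
max_reach = 3.6 + 4.5 = 8.1
L_max = max([3.6, 4.5]) = 4.5
S (sum of others) = 8.1 - 4.5 = 3.6
min_reach = max(0, 4.5 - 3.6) = max(0, 0.9) = 0.9

Answer: 0.9000 8.1000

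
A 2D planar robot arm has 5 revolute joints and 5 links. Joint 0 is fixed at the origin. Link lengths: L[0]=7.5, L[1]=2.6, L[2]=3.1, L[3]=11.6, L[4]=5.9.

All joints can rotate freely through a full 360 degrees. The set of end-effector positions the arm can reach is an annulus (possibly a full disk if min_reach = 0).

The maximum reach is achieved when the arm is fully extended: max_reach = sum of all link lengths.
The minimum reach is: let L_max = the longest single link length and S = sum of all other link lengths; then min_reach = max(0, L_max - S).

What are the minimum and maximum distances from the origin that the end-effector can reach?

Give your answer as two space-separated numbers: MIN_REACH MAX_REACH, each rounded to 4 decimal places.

Answer: 0.0000 30.7000

Derivation:
Link lengths: [7.5, 2.6, 3.1, 11.6, 5.9]
max_reach = 7.5 + 2.6 + 3.1 + 11.6 + 5.9 = 30.7
L_max = max([7.5, 2.6, 3.1, 11.6, 5.9]) = 11.6
S (sum of others) = 30.7 - 11.6 = 19.1
min_reach = max(0, 11.6 - 19.1) = max(0, -7.5) = 0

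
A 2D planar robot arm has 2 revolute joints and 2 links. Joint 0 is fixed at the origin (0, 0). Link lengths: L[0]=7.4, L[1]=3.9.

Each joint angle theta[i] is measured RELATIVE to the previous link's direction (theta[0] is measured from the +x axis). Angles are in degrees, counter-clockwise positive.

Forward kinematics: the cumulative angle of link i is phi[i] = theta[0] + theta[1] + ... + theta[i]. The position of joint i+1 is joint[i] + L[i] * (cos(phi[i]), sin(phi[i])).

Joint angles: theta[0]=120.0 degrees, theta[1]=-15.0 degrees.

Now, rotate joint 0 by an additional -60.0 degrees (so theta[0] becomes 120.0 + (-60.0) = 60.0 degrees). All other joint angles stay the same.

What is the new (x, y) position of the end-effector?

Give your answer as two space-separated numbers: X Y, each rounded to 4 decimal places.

Answer: 6.4577 9.1663

Derivation:
joint[0] = (0.0000, 0.0000)  (base)
link 0: phi[0] = 60 = 60 deg
  cos(60 deg) = 0.5000, sin(60 deg) = 0.8660
  joint[1] = (0.0000, 0.0000) + 7.4 * (0.5000, 0.8660) = (0.0000 + 3.7000, 0.0000 + 6.4086) = (3.7000, 6.4086)
link 1: phi[1] = 60 + -15 = 45 deg
  cos(45 deg) = 0.7071, sin(45 deg) = 0.7071
  joint[2] = (3.7000, 6.4086) + 3.9 * (0.7071, 0.7071) = (3.7000 + 2.7577, 6.4086 + 2.7577) = (6.4577, 9.1663)
End effector: (6.4577, 9.1663)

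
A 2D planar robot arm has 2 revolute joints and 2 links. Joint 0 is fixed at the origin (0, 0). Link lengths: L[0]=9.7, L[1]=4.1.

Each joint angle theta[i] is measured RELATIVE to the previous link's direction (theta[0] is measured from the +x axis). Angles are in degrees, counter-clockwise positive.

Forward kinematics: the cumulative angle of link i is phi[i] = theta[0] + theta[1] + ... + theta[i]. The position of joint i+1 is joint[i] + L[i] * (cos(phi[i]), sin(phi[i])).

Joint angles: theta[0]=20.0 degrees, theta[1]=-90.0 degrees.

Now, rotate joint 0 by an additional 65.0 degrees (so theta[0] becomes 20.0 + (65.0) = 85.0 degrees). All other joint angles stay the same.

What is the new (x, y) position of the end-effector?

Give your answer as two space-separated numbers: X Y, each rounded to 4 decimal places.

joint[0] = (0.0000, 0.0000)  (base)
link 0: phi[0] = 85 = 85 deg
  cos(85 deg) = 0.0872, sin(85 deg) = 0.9962
  joint[1] = (0.0000, 0.0000) + 9.7 * (0.0872, 0.9962) = (0.0000 + 0.8454, 0.0000 + 9.6631) = (0.8454, 9.6631)
link 1: phi[1] = 85 + -90 = -5 deg
  cos(-5 deg) = 0.9962, sin(-5 deg) = -0.0872
  joint[2] = (0.8454, 9.6631) + 4.1 * (0.9962, -0.0872) = (0.8454 + 4.0844, 9.6631 + -0.3573) = (4.9298, 9.3058)
End effector: (4.9298, 9.3058)

Answer: 4.9298 9.3058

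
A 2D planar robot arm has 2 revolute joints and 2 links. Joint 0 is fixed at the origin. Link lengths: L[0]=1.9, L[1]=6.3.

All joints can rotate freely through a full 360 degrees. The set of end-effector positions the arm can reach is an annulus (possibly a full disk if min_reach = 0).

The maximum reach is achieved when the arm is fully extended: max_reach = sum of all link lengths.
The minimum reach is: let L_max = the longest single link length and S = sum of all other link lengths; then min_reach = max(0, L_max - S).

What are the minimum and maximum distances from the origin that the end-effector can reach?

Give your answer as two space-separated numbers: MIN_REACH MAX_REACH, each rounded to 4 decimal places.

Link lengths: [1.9, 6.3]
max_reach = 1.9 + 6.3 = 8.2
L_max = max([1.9, 6.3]) = 6.3
S (sum of others) = 8.2 - 6.3 = 1.9
min_reach = max(0, 6.3 - 1.9) = max(0, 4.4) = 4.4

Answer: 4.4000 8.2000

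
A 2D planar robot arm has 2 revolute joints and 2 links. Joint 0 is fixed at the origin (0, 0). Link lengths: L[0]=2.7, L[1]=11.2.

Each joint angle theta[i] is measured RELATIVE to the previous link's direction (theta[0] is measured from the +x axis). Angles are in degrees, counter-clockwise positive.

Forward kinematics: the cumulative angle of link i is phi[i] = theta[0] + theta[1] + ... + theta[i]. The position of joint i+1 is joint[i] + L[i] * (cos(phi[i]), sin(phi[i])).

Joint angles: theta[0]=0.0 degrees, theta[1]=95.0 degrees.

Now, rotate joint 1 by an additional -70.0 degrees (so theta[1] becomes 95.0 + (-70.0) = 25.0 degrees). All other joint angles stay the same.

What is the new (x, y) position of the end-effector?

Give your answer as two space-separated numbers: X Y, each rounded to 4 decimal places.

Answer: 12.8506 4.7333

Derivation:
joint[0] = (0.0000, 0.0000)  (base)
link 0: phi[0] = 0 = 0 deg
  cos(0 deg) = 1.0000, sin(0 deg) = 0.0000
  joint[1] = (0.0000, 0.0000) + 2.7 * (1.0000, 0.0000) = (0.0000 + 2.7000, 0.0000 + 0.0000) = (2.7000, 0.0000)
link 1: phi[1] = 0 + 25 = 25 deg
  cos(25 deg) = 0.9063, sin(25 deg) = 0.4226
  joint[2] = (2.7000, 0.0000) + 11.2 * (0.9063, 0.4226) = (2.7000 + 10.1506, 0.0000 + 4.7333) = (12.8506, 4.7333)
End effector: (12.8506, 4.7333)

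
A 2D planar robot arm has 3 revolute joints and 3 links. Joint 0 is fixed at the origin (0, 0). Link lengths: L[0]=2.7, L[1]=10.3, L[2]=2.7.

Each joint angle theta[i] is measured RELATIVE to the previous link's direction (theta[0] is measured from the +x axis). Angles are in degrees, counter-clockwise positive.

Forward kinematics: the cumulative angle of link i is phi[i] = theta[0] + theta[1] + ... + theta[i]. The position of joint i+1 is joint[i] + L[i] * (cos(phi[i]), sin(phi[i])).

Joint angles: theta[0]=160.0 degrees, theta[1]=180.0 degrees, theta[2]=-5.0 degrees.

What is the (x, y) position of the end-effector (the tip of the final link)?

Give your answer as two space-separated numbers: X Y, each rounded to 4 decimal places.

Answer: 9.5887 -3.7404

Derivation:
joint[0] = (0.0000, 0.0000)  (base)
link 0: phi[0] = 160 = 160 deg
  cos(160 deg) = -0.9397, sin(160 deg) = 0.3420
  joint[1] = (0.0000, 0.0000) + 2.7 * (-0.9397, 0.3420) = (0.0000 + -2.5372, 0.0000 + 0.9235) = (-2.5372, 0.9235)
link 1: phi[1] = 160 + 180 = 340 deg
  cos(340 deg) = 0.9397, sin(340 deg) = -0.3420
  joint[2] = (-2.5372, 0.9235) + 10.3 * (0.9397, -0.3420) = (-2.5372 + 9.6788, 0.9235 + -3.5228) = (7.1417, -2.5994)
link 2: phi[2] = 160 + 180 + -5 = 335 deg
  cos(335 deg) = 0.9063, sin(335 deg) = -0.4226
  joint[3] = (7.1417, -2.5994) + 2.7 * (0.9063, -0.4226) = (7.1417 + 2.4470, -2.5994 + -1.1411) = (9.5887, -3.7404)
End effector: (9.5887, -3.7404)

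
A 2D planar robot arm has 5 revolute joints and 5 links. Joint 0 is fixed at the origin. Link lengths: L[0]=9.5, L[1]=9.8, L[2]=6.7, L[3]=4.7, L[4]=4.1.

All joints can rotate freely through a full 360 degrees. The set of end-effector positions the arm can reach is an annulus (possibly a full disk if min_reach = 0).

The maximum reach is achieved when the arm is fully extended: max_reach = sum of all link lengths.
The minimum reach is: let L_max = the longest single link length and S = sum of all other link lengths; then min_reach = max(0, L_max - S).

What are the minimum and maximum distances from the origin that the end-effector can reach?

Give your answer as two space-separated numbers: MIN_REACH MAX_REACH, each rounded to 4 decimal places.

Answer: 0.0000 34.8000

Derivation:
Link lengths: [9.5, 9.8, 6.7, 4.7, 4.1]
max_reach = 9.5 + 9.8 + 6.7 + 4.7 + 4.1 = 34.8
L_max = max([9.5, 9.8, 6.7, 4.7, 4.1]) = 9.8
S (sum of others) = 34.8 - 9.8 = 25
min_reach = max(0, 9.8 - 25) = max(0, -15.2) = 0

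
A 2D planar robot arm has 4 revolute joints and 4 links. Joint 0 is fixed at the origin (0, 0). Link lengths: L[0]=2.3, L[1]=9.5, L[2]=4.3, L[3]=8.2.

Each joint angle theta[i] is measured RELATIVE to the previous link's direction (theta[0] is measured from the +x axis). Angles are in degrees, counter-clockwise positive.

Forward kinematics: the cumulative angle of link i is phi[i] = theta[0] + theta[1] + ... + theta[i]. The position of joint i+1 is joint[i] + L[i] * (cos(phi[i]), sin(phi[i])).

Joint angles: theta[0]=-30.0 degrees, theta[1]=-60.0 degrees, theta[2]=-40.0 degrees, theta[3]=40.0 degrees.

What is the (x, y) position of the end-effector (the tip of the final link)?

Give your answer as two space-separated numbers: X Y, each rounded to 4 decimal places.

Answer: -0.7721 -22.1440

Derivation:
joint[0] = (0.0000, 0.0000)  (base)
link 0: phi[0] = -30 = -30 deg
  cos(-30 deg) = 0.8660, sin(-30 deg) = -0.5000
  joint[1] = (0.0000, 0.0000) + 2.3 * (0.8660, -0.5000) = (0.0000 + 1.9919, 0.0000 + -1.1500) = (1.9919, -1.1500)
link 1: phi[1] = -30 + -60 = -90 deg
  cos(-90 deg) = 0.0000, sin(-90 deg) = -1.0000
  joint[2] = (1.9919, -1.1500) + 9.5 * (0.0000, -1.0000) = (1.9919 + 0.0000, -1.1500 + -9.5000) = (1.9919, -10.6500)
link 2: phi[2] = -30 + -60 + -40 = -130 deg
  cos(-130 deg) = -0.6428, sin(-130 deg) = -0.7660
  joint[3] = (1.9919, -10.6500) + 4.3 * (-0.6428, -0.7660) = (1.9919 + -2.7640, -10.6500 + -3.2940) = (-0.7721, -13.9440)
link 3: phi[3] = -30 + -60 + -40 + 40 = -90 deg
  cos(-90 deg) = 0.0000, sin(-90 deg) = -1.0000
  joint[4] = (-0.7721, -13.9440) + 8.2 * (0.0000, -1.0000) = (-0.7721 + 0.0000, -13.9440 + -8.2000) = (-0.7721, -22.1440)
End effector: (-0.7721, -22.1440)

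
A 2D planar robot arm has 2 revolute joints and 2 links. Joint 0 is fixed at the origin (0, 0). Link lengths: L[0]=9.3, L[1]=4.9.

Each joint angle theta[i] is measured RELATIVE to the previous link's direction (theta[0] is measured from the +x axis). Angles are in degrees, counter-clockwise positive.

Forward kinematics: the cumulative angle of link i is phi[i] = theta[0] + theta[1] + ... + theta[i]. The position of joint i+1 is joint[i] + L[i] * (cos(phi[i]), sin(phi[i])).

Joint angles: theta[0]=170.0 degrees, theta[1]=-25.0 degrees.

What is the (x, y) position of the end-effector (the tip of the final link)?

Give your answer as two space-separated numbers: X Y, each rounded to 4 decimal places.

Answer: -13.1726 4.4255

Derivation:
joint[0] = (0.0000, 0.0000)  (base)
link 0: phi[0] = 170 = 170 deg
  cos(170 deg) = -0.9848, sin(170 deg) = 0.1736
  joint[1] = (0.0000, 0.0000) + 9.3 * (-0.9848, 0.1736) = (0.0000 + -9.1587, 0.0000 + 1.6149) = (-9.1587, 1.6149)
link 1: phi[1] = 170 + -25 = 145 deg
  cos(145 deg) = -0.8192, sin(145 deg) = 0.5736
  joint[2] = (-9.1587, 1.6149) + 4.9 * (-0.8192, 0.5736) = (-9.1587 + -4.0138, 1.6149 + 2.8105) = (-13.1726, 4.4255)
End effector: (-13.1726, 4.4255)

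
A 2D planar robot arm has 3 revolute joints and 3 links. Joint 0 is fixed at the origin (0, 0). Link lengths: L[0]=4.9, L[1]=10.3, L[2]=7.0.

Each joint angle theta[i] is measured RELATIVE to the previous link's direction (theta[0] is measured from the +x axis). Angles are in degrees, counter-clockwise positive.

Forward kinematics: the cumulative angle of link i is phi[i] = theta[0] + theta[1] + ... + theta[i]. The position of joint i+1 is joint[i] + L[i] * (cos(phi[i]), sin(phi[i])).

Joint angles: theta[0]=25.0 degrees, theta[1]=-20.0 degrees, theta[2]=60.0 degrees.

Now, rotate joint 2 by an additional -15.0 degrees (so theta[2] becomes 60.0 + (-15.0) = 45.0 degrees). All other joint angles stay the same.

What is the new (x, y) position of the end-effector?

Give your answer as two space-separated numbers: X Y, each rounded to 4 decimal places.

Answer: 19.2012 8.3308

Derivation:
joint[0] = (0.0000, 0.0000)  (base)
link 0: phi[0] = 25 = 25 deg
  cos(25 deg) = 0.9063, sin(25 deg) = 0.4226
  joint[1] = (0.0000, 0.0000) + 4.9 * (0.9063, 0.4226) = (0.0000 + 4.4409, 0.0000 + 2.0708) = (4.4409, 2.0708)
link 1: phi[1] = 25 + -20 = 5 deg
  cos(5 deg) = 0.9962, sin(5 deg) = 0.0872
  joint[2] = (4.4409, 2.0708) + 10.3 * (0.9962, 0.0872) = (4.4409 + 10.2608, 2.0708 + 0.8977) = (14.7017, 2.9685)
link 2: phi[2] = 25 + -20 + 45 = 50 deg
  cos(50 deg) = 0.6428, sin(50 deg) = 0.7660
  joint[3] = (14.7017, 2.9685) + 7 * (0.6428, 0.7660) = (14.7017 + 4.4995, 2.9685 + 5.3623) = (19.2012, 8.3308)
End effector: (19.2012, 8.3308)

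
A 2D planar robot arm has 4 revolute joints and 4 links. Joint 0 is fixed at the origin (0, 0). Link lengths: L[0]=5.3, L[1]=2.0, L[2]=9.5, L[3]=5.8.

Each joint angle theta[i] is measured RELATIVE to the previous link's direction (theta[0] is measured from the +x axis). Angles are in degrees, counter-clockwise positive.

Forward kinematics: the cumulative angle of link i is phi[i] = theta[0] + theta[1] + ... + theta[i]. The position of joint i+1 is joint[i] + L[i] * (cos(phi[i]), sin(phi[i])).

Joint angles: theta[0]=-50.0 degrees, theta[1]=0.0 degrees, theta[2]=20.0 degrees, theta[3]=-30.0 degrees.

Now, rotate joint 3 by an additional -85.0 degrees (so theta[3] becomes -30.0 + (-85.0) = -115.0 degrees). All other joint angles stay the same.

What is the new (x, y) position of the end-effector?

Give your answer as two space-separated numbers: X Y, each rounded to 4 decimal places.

joint[0] = (0.0000, 0.0000)  (base)
link 0: phi[0] = -50 = -50 deg
  cos(-50 deg) = 0.6428, sin(-50 deg) = -0.7660
  joint[1] = (0.0000, 0.0000) + 5.3 * (0.6428, -0.7660) = (0.0000 + 3.4068, 0.0000 + -4.0600) = (3.4068, -4.0600)
link 1: phi[1] = -50 + 0 = -50 deg
  cos(-50 deg) = 0.6428, sin(-50 deg) = -0.7660
  joint[2] = (3.4068, -4.0600) + 2 * (0.6428, -0.7660) = (3.4068 + 1.2856, -4.0600 + -1.5321) = (4.6923, -5.5921)
link 2: phi[2] = -50 + 0 + 20 = -30 deg
  cos(-30 deg) = 0.8660, sin(-30 deg) = -0.5000
  joint[3] = (4.6923, -5.5921) + 9.5 * (0.8660, -0.5000) = (4.6923 + 8.2272, -5.5921 + -4.7500) = (12.9196, -10.3421)
link 3: phi[3] = -50 + 0 + 20 + -115 = -145 deg
  cos(-145 deg) = -0.8192, sin(-145 deg) = -0.5736
  joint[4] = (12.9196, -10.3421) + 5.8 * (-0.8192, -0.5736) = (12.9196 + -4.7511, -10.3421 + -3.3267) = (8.1685, -13.6689)
End effector: (8.1685, -13.6689)

Answer: 8.1685 -13.6689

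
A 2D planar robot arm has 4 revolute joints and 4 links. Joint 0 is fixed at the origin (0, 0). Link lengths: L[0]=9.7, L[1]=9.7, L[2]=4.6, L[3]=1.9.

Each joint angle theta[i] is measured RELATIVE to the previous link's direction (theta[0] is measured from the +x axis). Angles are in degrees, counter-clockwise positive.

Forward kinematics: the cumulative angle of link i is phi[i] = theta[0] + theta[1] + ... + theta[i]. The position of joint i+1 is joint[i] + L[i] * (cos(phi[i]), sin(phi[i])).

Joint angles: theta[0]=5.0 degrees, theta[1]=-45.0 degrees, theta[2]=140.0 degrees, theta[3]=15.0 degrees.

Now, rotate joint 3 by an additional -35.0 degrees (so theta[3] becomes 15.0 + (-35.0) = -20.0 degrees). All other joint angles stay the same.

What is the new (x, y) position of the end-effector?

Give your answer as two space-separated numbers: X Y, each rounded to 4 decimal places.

Answer: 16.6249 1.0116

Derivation:
joint[0] = (0.0000, 0.0000)  (base)
link 0: phi[0] = 5 = 5 deg
  cos(5 deg) = 0.9962, sin(5 deg) = 0.0872
  joint[1] = (0.0000, 0.0000) + 9.7 * (0.9962, 0.0872) = (0.0000 + 9.6631, 0.0000 + 0.8454) = (9.6631, 0.8454)
link 1: phi[1] = 5 + -45 = -40 deg
  cos(-40 deg) = 0.7660, sin(-40 deg) = -0.6428
  joint[2] = (9.6631, 0.8454) + 9.7 * (0.7660, -0.6428) = (9.6631 + 7.4306, 0.8454 + -6.2350) = (17.0937, -5.3896)
link 2: phi[2] = 5 + -45 + 140 = 100 deg
  cos(100 deg) = -0.1736, sin(100 deg) = 0.9848
  joint[3] = (17.0937, -5.3896) + 4.6 * (-0.1736, 0.9848) = (17.0937 + -0.7988, -5.3896 + 4.5301) = (16.2949, -0.8595)
link 3: phi[3] = 5 + -45 + 140 + -20 = 80 deg
  cos(80 deg) = 0.1736, sin(80 deg) = 0.9848
  joint[4] = (16.2949, -0.8595) + 1.9 * (0.1736, 0.9848) = (16.2949 + 0.3299, -0.8595 + 1.8711) = (16.6249, 1.0116)
End effector: (16.6249, 1.0116)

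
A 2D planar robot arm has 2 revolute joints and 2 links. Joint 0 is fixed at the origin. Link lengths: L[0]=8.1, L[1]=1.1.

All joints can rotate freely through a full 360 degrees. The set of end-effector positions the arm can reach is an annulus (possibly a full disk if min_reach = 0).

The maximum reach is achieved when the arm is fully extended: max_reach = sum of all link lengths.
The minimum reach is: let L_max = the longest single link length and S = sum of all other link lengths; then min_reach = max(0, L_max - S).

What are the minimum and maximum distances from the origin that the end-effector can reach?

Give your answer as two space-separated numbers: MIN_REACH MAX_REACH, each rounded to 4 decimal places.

Answer: 7.0000 9.2000

Derivation:
Link lengths: [8.1, 1.1]
max_reach = 8.1 + 1.1 = 9.2
L_max = max([8.1, 1.1]) = 8.1
S (sum of others) = 9.2 - 8.1 = 1.1
min_reach = max(0, 8.1 - 1.1) = max(0, 7) = 7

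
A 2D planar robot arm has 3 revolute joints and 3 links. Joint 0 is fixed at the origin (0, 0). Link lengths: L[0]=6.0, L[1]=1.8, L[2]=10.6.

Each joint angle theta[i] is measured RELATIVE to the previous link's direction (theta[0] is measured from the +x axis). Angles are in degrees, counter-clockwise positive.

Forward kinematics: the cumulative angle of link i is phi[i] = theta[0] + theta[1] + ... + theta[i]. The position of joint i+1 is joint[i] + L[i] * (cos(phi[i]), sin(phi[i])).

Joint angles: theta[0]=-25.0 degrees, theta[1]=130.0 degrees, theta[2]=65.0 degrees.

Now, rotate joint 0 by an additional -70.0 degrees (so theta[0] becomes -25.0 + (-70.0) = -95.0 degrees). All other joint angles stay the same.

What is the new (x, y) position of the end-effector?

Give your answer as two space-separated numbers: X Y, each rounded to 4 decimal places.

joint[0] = (0.0000, 0.0000)  (base)
link 0: phi[0] = -95 = -95 deg
  cos(-95 deg) = -0.0872, sin(-95 deg) = -0.9962
  joint[1] = (0.0000, 0.0000) + 6 * (-0.0872, -0.9962) = (0.0000 + -0.5229, 0.0000 + -5.9772) = (-0.5229, -5.9772)
link 1: phi[1] = -95 + 130 = 35 deg
  cos(35 deg) = 0.8192, sin(35 deg) = 0.5736
  joint[2] = (-0.5229, -5.9772) + 1.8 * (0.8192, 0.5736) = (-0.5229 + 1.4745, -5.9772 + 1.0324) = (0.9515, -4.9447)
link 2: phi[2] = -95 + 130 + 65 = 100 deg
  cos(100 deg) = -0.1736, sin(100 deg) = 0.9848
  joint[3] = (0.9515, -4.9447) + 10.6 * (-0.1736, 0.9848) = (0.9515 + -1.8407, -4.9447 + 10.4390) = (-0.8891, 5.4942)
End effector: (-0.8891, 5.4942)

Answer: -0.8891 5.4942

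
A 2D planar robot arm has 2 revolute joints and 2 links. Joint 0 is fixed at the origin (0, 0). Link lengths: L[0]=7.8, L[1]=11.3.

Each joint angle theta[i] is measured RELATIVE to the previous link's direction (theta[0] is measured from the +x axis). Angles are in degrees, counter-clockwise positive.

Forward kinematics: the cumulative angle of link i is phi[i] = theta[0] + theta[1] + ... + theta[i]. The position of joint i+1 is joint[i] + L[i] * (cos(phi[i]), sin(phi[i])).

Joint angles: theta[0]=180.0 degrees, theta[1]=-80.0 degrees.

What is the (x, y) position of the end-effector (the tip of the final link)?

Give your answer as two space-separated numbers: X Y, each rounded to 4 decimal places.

joint[0] = (0.0000, 0.0000)  (base)
link 0: phi[0] = 180 = 180 deg
  cos(180 deg) = -1.0000, sin(180 deg) = 0.0000
  joint[1] = (0.0000, 0.0000) + 7.8 * (-1.0000, 0.0000) = (0.0000 + -7.8000, 0.0000 + 0.0000) = (-7.8000, 0.0000)
link 1: phi[1] = 180 + -80 = 100 deg
  cos(100 deg) = -0.1736, sin(100 deg) = 0.9848
  joint[2] = (-7.8000, 0.0000) + 11.3 * (-0.1736, 0.9848) = (-7.8000 + -1.9622, 0.0000 + 11.1283) = (-9.7622, 11.1283)
End effector: (-9.7622, 11.1283)

Answer: -9.7622 11.1283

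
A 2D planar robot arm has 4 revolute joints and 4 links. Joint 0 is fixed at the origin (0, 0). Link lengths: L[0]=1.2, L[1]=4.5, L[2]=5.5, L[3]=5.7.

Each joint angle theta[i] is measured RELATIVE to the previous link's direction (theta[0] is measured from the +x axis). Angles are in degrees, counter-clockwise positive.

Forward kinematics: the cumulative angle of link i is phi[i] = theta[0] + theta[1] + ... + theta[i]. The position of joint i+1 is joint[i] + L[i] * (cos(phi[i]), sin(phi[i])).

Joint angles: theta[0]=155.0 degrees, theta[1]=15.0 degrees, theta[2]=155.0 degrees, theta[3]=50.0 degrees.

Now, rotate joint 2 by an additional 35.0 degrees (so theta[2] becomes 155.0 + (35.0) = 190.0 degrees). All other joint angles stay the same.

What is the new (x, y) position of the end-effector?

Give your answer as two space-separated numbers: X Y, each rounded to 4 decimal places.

joint[0] = (0.0000, 0.0000)  (base)
link 0: phi[0] = 155 = 155 deg
  cos(155 deg) = -0.9063, sin(155 deg) = 0.4226
  joint[1] = (0.0000, 0.0000) + 1.2 * (-0.9063, 0.4226) = (0.0000 + -1.0876, 0.0000 + 0.5071) = (-1.0876, 0.5071)
link 1: phi[1] = 155 + 15 = 170 deg
  cos(170 deg) = -0.9848, sin(170 deg) = 0.1736
  joint[2] = (-1.0876, 0.5071) + 4.5 * (-0.9848, 0.1736) = (-1.0876 + -4.4316, 0.5071 + 0.7814) = (-5.5192, 1.2886)
link 2: phi[2] = 155 + 15 + 190 = 360 deg
  cos(360 deg) = 1.0000, sin(360 deg) = -0.0000
  joint[3] = (-5.5192, 1.2886) + 5.5 * (1.0000, -0.0000) = (-5.5192 + 5.5000, 1.2886 + -0.0000) = (-0.0192, 1.2886)
link 3: phi[3] = 155 + 15 + 190 + 50 = 410 deg
  cos(410 deg) = 0.6428, sin(410 deg) = 0.7660
  joint[4] = (-0.0192, 1.2886) + 5.7 * (0.6428, 0.7660) = (-0.0192 + 3.6639, 1.2886 + 4.3665) = (3.6447, 5.6550)
End effector: (3.6447, 5.6550)

Answer: 3.6447 5.6550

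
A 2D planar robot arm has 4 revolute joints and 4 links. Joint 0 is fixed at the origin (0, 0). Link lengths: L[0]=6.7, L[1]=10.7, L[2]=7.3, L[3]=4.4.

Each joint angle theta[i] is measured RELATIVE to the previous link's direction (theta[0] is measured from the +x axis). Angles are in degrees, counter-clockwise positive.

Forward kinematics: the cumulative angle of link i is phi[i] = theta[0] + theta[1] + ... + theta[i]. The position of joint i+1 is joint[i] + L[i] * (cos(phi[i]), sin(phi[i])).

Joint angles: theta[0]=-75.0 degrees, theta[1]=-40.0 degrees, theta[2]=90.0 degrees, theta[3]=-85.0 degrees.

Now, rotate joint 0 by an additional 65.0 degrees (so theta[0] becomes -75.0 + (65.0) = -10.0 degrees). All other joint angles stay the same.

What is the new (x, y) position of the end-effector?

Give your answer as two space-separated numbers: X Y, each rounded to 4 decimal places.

Answer: 22.1794 -7.7790

Derivation:
joint[0] = (0.0000, 0.0000)  (base)
link 0: phi[0] = -10 = -10 deg
  cos(-10 deg) = 0.9848, sin(-10 deg) = -0.1736
  joint[1] = (0.0000, 0.0000) + 6.7 * (0.9848, -0.1736) = (0.0000 + 6.5982, 0.0000 + -1.1634) = (6.5982, -1.1634)
link 1: phi[1] = -10 + -40 = -50 deg
  cos(-50 deg) = 0.6428, sin(-50 deg) = -0.7660
  joint[2] = (6.5982, -1.1634) + 10.7 * (0.6428, -0.7660) = (6.5982 + 6.8778, -1.1634 + -8.1967) = (13.4760, -9.3601)
link 2: phi[2] = -10 + -40 + 90 = 40 deg
  cos(40 deg) = 0.7660, sin(40 deg) = 0.6428
  joint[3] = (13.4760, -9.3601) + 7.3 * (0.7660, 0.6428) = (13.4760 + 5.5921, -9.3601 + 4.6923) = (19.0682, -4.6678)
link 3: phi[3] = -10 + -40 + 90 + -85 = -45 deg
  cos(-45 deg) = 0.7071, sin(-45 deg) = -0.7071
  joint[4] = (19.0682, -4.6678) + 4.4 * (0.7071, -0.7071) = (19.0682 + 3.1113, -4.6678 + -3.1113) = (22.1794, -7.7790)
End effector: (22.1794, -7.7790)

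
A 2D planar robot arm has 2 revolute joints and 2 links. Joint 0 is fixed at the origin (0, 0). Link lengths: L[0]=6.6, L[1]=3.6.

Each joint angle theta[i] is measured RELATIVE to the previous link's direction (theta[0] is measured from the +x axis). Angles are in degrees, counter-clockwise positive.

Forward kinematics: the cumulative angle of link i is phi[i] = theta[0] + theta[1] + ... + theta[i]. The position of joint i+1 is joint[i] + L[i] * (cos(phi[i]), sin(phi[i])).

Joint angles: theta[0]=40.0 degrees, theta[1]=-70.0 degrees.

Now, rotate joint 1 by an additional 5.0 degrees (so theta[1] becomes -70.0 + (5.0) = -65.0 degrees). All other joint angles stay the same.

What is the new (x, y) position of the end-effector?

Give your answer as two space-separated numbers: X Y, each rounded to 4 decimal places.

Answer: 8.3186 2.7210

Derivation:
joint[0] = (0.0000, 0.0000)  (base)
link 0: phi[0] = 40 = 40 deg
  cos(40 deg) = 0.7660, sin(40 deg) = 0.6428
  joint[1] = (0.0000, 0.0000) + 6.6 * (0.7660, 0.6428) = (0.0000 + 5.0559, 0.0000 + 4.2424) = (5.0559, 4.2424)
link 1: phi[1] = 40 + -65 = -25 deg
  cos(-25 deg) = 0.9063, sin(-25 deg) = -0.4226
  joint[2] = (5.0559, 4.2424) + 3.6 * (0.9063, -0.4226) = (5.0559 + 3.2627, 4.2424 + -1.5214) = (8.3186, 2.7210)
End effector: (8.3186, 2.7210)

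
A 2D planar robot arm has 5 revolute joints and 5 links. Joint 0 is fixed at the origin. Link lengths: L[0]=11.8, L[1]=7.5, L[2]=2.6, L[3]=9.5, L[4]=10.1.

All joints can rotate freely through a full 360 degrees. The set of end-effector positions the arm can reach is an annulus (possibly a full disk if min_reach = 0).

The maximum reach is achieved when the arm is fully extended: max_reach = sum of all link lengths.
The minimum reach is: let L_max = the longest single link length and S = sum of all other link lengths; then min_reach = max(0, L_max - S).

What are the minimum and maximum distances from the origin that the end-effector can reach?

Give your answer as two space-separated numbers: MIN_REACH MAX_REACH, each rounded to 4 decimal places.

Answer: 0.0000 41.5000

Derivation:
Link lengths: [11.8, 7.5, 2.6, 9.5, 10.1]
max_reach = 11.8 + 7.5 + 2.6 + 9.5 + 10.1 = 41.5
L_max = max([11.8, 7.5, 2.6, 9.5, 10.1]) = 11.8
S (sum of others) = 41.5 - 11.8 = 29.7
min_reach = max(0, 11.8 - 29.7) = max(0, -17.9) = 0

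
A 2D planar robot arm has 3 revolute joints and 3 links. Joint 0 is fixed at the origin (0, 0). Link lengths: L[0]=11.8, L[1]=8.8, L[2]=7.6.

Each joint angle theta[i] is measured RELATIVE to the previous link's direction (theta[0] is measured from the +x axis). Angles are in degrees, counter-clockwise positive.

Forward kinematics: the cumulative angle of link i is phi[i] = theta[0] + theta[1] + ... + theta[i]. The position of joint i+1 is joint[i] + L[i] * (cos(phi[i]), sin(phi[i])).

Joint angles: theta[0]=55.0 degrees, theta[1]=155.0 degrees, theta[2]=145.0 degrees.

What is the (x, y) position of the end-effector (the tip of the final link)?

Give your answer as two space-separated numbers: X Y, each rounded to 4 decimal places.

Answer: 6.7183 4.6036

Derivation:
joint[0] = (0.0000, 0.0000)  (base)
link 0: phi[0] = 55 = 55 deg
  cos(55 deg) = 0.5736, sin(55 deg) = 0.8192
  joint[1] = (0.0000, 0.0000) + 11.8 * (0.5736, 0.8192) = (0.0000 + 6.7682, 0.0000 + 9.6660) = (6.7682, 9.6660)
link 1: phi[1] = 55 + 155 = 210 deg
  cos(210 deg) = -0.8660, sin(210 deg) = -0.5000
  joint[2] = (6.7682, 9.6660) + 8.8 * (-0.8660, -0.5000) = (6.7682 + -7.6210, 9.6660 + -4.4000) = (-0.8528, 5.2660)
link 2: phi[2] = 55 + 155 + 145 = 355 deg
  cos(355 deg) = 0.9962, sin(355 deg) = -0.0872
  joint[3] = (-0.8528, 5.2660) + 7.6 * (0.9962, -0.0872) = (-0.8528 + 7.5711, 5.2660 + -0.6624) = (6.7183, 4.6036)
End effector: (6.7183, 4.6036)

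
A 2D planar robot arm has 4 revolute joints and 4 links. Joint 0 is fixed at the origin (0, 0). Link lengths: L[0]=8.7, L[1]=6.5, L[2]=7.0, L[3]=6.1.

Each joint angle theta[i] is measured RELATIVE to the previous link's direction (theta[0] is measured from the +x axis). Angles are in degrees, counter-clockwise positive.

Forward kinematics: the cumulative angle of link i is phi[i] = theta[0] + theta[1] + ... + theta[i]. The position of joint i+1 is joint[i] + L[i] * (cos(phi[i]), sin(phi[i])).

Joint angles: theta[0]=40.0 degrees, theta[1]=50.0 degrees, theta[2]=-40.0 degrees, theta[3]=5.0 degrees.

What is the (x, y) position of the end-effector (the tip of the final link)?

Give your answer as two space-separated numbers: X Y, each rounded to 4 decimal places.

joint[0] = (0.0000, 0.0000)  (base)
link 0: phi[0] = 40 = 40 deg
  cos(40 deg) = 0.7660, sin(40 deg) = 0.6428
  joint[1] = (0.0000, 0.0000) + 8.7 * (0.7660, 0.6428) = (0.0000 + 6.6646, 0.0000 + 5.5923) = (6.6646, 5.5923)
link 1: phi[1] = 40 + 50 = 90 deg
  cos(90 deg) = 0.0000, sin(90 deg) = 1.0000
  joint[2] = (6.6646, 5.5923) + 6.5 * (0.0000, 1.0000) = (6.6646 + 0.0000, 5.5923 + 6.5000) = (6.6646, 12.0923)
link 2: phi[2] = 40 + 50 + -40 = 50 deg
  cos(50 deg) = 0.6428, sin(50 deg) = 0.7660
  joint[3] = (6.6646, 12.0923) + 7 * (0.6428, 0.7660) = (6.6646 + 4.4995, 12.0923 + 5.3623) = (11.1641, 17.4546)
link 3: phi[3] = 40 + 50 + -40 + 5 = 55 deg
  cos(55 deg) = 0.5736, sin(55 deg) = 0.8192
  joint[4] = (11.1641, 17.4546) + 6.1 * (0.5736, 0.8192) = (11.1641 + 3.4988, 17.4546 + 4.9968) = (14.6629, 22.4514)
End effector: (14.6629, 22.4514)

Answer: 14.6629 22.4514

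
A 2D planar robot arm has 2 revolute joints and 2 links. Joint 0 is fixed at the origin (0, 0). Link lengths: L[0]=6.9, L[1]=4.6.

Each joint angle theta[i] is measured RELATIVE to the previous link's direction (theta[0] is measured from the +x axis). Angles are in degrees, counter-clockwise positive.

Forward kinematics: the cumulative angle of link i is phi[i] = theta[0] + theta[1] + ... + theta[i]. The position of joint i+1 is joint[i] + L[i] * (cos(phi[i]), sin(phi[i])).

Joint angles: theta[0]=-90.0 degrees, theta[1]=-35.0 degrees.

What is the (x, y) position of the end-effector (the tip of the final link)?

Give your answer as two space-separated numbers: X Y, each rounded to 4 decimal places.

Answer: -2.6385 -10.6681

Derivation:
joint[0] = (0.0000, 0.0000)  (base)
link 0: phi[0] = -90 = -90 deg
  cos(-90 deg) = 0.0000, sin(-90 deg) = -1.0000
  joint[1] = (0.0000, 0.0000) + 6.9 * (0.0000, -1.0000) = (0.0000 + 0.0000, 0.0000 + -6.9000) = (0.0000, -6.9000)
link 1: phi[1] = -90 + -35 = -125 deg
  cos(-125 deg) = -0.5736, sin(-125 deg) = -0.8192
  joint[2] = (0.0000, -6.9000) + 4.6 * (-0.5736, -0.8192) = (0.0000 + -2.6385, -6.9000 + -3.7681) = (-2.6385, -10.6681)
End effector: (-2.6385, -10.6681)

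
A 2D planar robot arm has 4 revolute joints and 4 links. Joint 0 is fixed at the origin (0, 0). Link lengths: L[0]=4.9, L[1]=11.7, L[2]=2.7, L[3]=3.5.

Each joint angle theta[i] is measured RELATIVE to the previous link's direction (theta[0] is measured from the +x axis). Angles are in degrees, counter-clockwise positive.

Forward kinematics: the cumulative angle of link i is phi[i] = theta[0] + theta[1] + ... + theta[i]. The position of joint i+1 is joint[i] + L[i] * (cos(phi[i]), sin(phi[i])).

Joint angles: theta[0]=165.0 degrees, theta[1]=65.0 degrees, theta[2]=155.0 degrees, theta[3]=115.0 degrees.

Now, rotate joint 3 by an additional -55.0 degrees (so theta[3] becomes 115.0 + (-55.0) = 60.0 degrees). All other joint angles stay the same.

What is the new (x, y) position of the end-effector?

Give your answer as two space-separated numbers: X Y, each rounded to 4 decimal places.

Answer: -9.5016 -3.0668

Derivation:
joint[0] = (0.0000, 0.0000)  (base)
link 0: phi[0] = 165 = 165 deg
  cos(165 deg) = -0.9659, sin(165 deg) = 0.2588
  joint[1] = (0.0000, 0.0000) + 4.9 * (-0.9659, 0.2588) = (0.0000 + -4.7330, 0.0000 + 1.2682) = (-4.7330, 1.2682)
link 1: phi[1] = 165 + 65 = 230 deg
  cos(230 deg) = -0.6428, sin(230 deg) = -0.7660
  joint[2] = (-4.7330, 1.2682) + 11.7 * (-0.6428, -0.7660) = (-4.7330 + -7.5206, 1.2682 + -8.9627) = (-12.2537, -7.6945)
link 2: phi[2] = 165 + 65 + 155 = 385 deg
  cos(385 deg) = 0.9063, sin(385 deg) = 0.4226
  joint[3] = (-12.2537, -7.6945) + 2.7 * (0.9063, 0.4226) = (-12.2537 + 2.4470, -7.6945 + 1.1411) = (-9.8066, -6.5534)
link 3: phi[3] = 165 + 65 + 155 + 60 = 445 deg
  cos(445 deg) = 0.0872, sin(445 deg) = 0.9962
  joint[4] = (-9.8066, -6.5534) + 3.5 * (0.0872, 0.9962) = (-9.8066 + 0.3050, -6.5534 + 3.4867) = (-9.5016, -3.0668)
End effector: (-9.5016, -3.0668)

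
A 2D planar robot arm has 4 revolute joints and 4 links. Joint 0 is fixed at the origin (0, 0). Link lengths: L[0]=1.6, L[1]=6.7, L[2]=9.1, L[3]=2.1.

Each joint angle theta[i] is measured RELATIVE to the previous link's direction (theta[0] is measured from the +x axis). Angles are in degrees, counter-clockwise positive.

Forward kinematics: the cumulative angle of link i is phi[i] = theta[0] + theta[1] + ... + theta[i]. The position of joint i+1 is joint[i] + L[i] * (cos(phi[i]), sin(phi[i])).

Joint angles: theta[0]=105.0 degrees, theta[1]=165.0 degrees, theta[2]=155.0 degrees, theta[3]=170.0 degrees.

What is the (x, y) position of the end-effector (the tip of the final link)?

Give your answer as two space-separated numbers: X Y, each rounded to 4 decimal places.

joint[0] = (0.0000, 0.0000)  (base)
link 0: phi[0] = 105 = 105 deg
  cos(105 deg) = -0.2588, sin(105 deg) = 0.9659
  joint[1] = (0.0000, 0.0000) + 1.6 * (-0.2588, 0.9659) = (0.0000 + -0.4141, 0.0000 + 1.5455) = (-0.4141, 1.5455)
link 1: phi[1] = 105 + 165 = 270 deg
  cos(270 deg) = -0.0000, sin(270 deg) = -1.0000
  joint[2] = (-0.4141, 1.5455) + 6.7 * (-0.0000, -1.0000) = (-0.4141 + -0.0000, 1.5455 + -6.7000) = (-0.4141, -5.1545)
link 2: phi[2] = 105 + 165 + 155 = 425 deg
  cos(425 deg) = 0.4226, sin(425 deg) = 0.9063
  joint[3] = (-0.4141, -5.1545) + 9.1 * (0.4226, 0.9063) = (-0.4141 + 3.8458, -5.1545 + 8.2474) = (3.4317, 3.0929)
link 3: phi[3] = 105 + 165 + 155 + 170 = 595 deg
  cos(595 deg) = -0.5736, sin(595 deg) = -0.8192
  joint[4] = (3.4317, 3.0929) + 2.1 * (-0.5736, -0.8192) = (3.4317 + -1.2045, 3.0929 + -1.7202) = (2.2272, 1.3727)
End effector: (2.2272, 1.3727)

Answer: 2.2272 1.3727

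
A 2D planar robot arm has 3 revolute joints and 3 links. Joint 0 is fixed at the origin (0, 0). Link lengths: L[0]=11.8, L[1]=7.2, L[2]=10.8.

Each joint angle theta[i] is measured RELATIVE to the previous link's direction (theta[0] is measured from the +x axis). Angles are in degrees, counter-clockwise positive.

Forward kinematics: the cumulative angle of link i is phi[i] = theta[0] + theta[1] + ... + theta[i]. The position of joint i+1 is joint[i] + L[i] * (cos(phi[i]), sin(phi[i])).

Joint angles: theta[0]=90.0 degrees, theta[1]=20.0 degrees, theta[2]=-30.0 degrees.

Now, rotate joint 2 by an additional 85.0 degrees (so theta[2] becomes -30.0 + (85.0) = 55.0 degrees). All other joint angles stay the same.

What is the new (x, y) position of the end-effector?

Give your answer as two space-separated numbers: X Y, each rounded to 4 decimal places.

Answer: -12.8945 21.3610

Derivation:
joint[0] = (0.0000, 0.0000)  (base)
link 0: phi[0] = 90 = 90 deg
  cos(90 deg) = 0.0000, sin(90 deg) = 1.0000
  joint[1] = (0.0000, 0.0000) + 11.8 * (0.0000, 1.0000) = (0.0000 + 0.0000, 0.0000 + 11.8000) = (0.0000, 11.8000)
link 1: phi[1] = 90 + 20 = 110 deg
  cos(110 deg) = -0.3420, sin(110 deg) = 0.9397
  joint[2] = (0.0000, 11.8000) + 7.2 * (-0.3420, 0.9397) = (0.0000 + -2.4625, 11.8000 + 6.7658) = (-2.4625, 18.5658)
link 2: phi[2] = 90 + 20 + 55 = 165 deg
  cos(165 deg) = -0.9659, sin(165 deg) = 0.2588
  joint[3] = (-2.4625, 18.5658) + 10.8 * (-0.9659, 0.2588) = (-2.4625 + -10.4320, 18.5658 + 2.7952) = (-12.8945, 21.3610)
End effector: (-12.8945, 21.3610)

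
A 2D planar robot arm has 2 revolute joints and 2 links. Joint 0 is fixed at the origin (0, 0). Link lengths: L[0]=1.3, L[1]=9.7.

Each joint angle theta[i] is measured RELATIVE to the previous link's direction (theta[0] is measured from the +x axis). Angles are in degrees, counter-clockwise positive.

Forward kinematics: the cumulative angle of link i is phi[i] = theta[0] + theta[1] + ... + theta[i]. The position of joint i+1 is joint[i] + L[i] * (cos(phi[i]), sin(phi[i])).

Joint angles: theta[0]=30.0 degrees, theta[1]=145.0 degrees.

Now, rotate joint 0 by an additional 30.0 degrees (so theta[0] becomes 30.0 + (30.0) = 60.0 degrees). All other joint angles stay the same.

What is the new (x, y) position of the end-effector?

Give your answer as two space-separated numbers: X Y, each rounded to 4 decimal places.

joint[0] = (0.0000, 0.0000)  (base)
link 0: phi[0] = 60 = 60 deg
  cos(60 deg) = 0.5000, sin(60 deg) = 0.8660
  joint[1] = (0.0000, 0.0000) + 1.3 * (0.5000, 0.8660) = (0.0000 + 0.6500, 0.0000 + 1.1258) = (0.6500, 1.1258)
link 1: phi[1] = 60 + 145 = 205 deg
  cos(205 deg) = -0.9063, sin(205 deg) = -0.4226
  joint[2] = (0.6500, 1.1258) + 9.7 * (-0.9063, -0.4226) = (0.6500 + -8.7912, 1.1258 + -4.0994) = (-8.1412, -2.9736)
End effector: (-8.1412, -2.9736)

Answer: -8.1412 -2.9736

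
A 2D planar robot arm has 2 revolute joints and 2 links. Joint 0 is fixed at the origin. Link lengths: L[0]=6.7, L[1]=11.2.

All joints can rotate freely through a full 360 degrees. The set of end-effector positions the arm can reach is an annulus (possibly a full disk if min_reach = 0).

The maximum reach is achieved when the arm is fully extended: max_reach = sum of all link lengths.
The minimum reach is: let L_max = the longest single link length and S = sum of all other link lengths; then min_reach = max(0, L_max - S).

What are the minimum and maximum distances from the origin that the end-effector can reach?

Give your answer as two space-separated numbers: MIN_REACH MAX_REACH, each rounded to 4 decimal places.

Link lengths: [6.7, 11.2]
max_reach = 6.7 + 11.2 = 17.9
L_max = max([6.7, 11.2]) = 11.2
S (sum of others) = 17.9 - 11.2 = 6.7
min_reach = max(0, 11.2 - 6.7) = max(0, 4.5) = 4.5

Answer: 4.5000 17.9000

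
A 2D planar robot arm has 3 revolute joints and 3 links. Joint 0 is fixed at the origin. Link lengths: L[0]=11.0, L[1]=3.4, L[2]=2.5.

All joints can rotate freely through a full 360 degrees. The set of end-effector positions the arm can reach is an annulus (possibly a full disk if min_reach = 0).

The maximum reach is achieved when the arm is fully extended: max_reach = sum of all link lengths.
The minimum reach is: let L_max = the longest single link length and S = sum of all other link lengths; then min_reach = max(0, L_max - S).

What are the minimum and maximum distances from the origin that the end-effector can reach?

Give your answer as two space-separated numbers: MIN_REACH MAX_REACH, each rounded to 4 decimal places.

Answer: 5.1000 16.9000

Derivation:
Link lengths: [11.0, 3.4, 2.5]
max_reach = 11 + 3.4 + 2.5 = 16.9
L_max = max([11.0, 3.4, 2.5]) = 11
S (sum of others) = 16.9 - 11 = 5.9
min_reach = max(0, 11 - 5.9) = max(0, 5.1) = 5.1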